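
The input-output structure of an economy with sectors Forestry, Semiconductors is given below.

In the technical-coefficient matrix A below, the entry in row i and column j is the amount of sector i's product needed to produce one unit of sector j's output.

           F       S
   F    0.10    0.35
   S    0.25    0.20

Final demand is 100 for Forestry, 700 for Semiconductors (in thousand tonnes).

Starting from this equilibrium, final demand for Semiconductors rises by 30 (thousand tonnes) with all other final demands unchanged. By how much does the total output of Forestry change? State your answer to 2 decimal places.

Δx_F = 16.60

I − A =
  [   0.90    -0.35]
  [  -0.25     0.80]
det(I−A) = (0.90)(0.80) − (-0.35)(-0.25) = 0.6325
adj(I−A) = [[0.80, 0.35], [0.25, 0.90]]
(I − A)⁻¹ = adj(I−A) / det(I−A) ≈
  [   1.2648     0.5534]
  [   0.3953     1.4229]
Δx = (I − A)⁻¹ Δd with Δd having +30 in the Semiconductors component and 0 elsewhere.
So Δx_F = L_FS · (+30), where L_FS = adj(I−A)_FS / det(I−A) = 0.35 / 0.6325.
Δx_F = 0.35 × (+30) / 0.6325 = 10.50 / 0.6325 ≈ 16.60.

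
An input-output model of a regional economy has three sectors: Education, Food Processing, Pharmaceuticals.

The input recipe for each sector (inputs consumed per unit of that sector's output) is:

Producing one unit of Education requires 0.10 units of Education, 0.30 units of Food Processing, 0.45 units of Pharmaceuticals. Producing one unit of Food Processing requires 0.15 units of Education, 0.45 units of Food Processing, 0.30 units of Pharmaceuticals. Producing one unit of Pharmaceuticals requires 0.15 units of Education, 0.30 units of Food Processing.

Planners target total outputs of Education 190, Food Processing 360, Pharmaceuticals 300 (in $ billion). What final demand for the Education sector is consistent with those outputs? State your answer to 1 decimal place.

d_1 = 72.0

I − A =
  [   0.90    -0.15    -0.15]
  [  -0.30     0.55    -0.30]
  [  -0.45    -0.30     1.00]
d = (I − A) x:
  d_1 = (+0.90)·190 + (-0.15)·360 + (-0.15)·300 = 72.0
  d_2 = (-0.30)·190 + (+0.55)·360 + (-0.30)·300 = 51.0
  d_3 = (-0.45)·190 + (-0.30)·360 + (+1.00)·300 = 106.5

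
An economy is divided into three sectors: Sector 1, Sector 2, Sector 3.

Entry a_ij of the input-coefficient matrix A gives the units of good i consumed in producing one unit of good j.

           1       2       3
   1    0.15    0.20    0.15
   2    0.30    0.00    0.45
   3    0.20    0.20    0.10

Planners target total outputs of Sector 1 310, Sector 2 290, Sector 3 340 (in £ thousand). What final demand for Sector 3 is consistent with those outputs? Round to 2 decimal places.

d_3 = 186.00

I − A =
  [   0.85    -0.20    -0.15]
  [  -0.30     1.00    -0.45]
  [  -0.20    -0.20     0.90]
d = (I − A) x:
  d_1 = (+0.85)·310 + (-0.20)·290 + (-0.15)·340 = 154.50
  d_2 = (-0.30)·310 + (+1.00)·290 + (-0.45)·340 = 44.00
  d_3 = (-0.20)·310 + (-0.20)·290 + (+0.90)·340 = 186.00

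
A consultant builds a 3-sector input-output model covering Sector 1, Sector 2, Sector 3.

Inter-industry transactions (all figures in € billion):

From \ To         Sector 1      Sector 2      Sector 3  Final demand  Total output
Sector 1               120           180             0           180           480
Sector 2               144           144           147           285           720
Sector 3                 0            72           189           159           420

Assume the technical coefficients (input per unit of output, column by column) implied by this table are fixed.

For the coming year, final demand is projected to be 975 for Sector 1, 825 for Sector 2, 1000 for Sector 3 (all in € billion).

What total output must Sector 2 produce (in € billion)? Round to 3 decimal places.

Technical coefficients a_ij = z_ij / X_j:
  a_11 = 120/480 = 0.25, a_21 = 144/480 = 0.30, a_31 = 0/480 = 0.00
  a_12 = 180/720 = 0.25, a_22 = 144/720 = 0.20, a_32 = 72/720 = 0.10
  a_13 = 0/420 = 0.00, a_23 = 147/420 = 0.35, a_33 = 189/420 = 0.45
I − A =
  [   0.75    -0.25     0.00]
  [  -0.30     0.80    -0.35]
  [   0.00    -0.10     0.55]
Cofactors of I−A, C_ij = (−1)^(i+j)·(minor ij) (rows/columns in the sector order above):
  C_11 = (0.80)(0.55) − (-0.35)(-0.10) = 0.4050
  C_12 = −[(-0.30)(0.55) − (-0.35)(0.00)] = 0.1650
  C_13 = (-0.30)(-0.10) − (0.80)(0.00) = 0.0300
  C_21 = −[(-0.25)(0.55) − (0.00)(-0.10)] = 0.1375
  C_22 = (0.75)(0.55) − (0.00)(0.00) = 0.4125
  C_23 = −[(0.75)(-0.10) − (-0.25)(0.00)] = 0.0750
  C_31 = (-0.25)(-0.35) − (0.00)(0.80) = 0.0875
  C_32 = −[(0.75)(-0.35) − (0.00)(-0.30)] = 0.2625
  C_33 = (0.75)(0.80) − (-0.25)(-0.30) = 0.5250
det(I−A) = Σ_j (I−A)_1j·C_1j = (0.75)(0.4050) + (-0.25)(0.1650) + (0.00)(0.0300) = 0.2625
adj(I−A) = Cᵀ =
  [ 0.4050   0.1375   0.0875]
  [ 0.1650   0.4125   0.2625]
  [ 0.0300   0.0750   0.5250]
(I − A)⁻¹ = adj(I−A) / det(I−A) ≈
  [   1.5429     0.5238     0.3333]
  [   0.6286     1.5714     1.0000]
  [   0.1143     0.2857     2.0000]
x = (I − A)⁻¹ d = adj(I−A)·d / det(I−A), with det(I−A) = 0.2625:
  x_1 = (0.4050·975 + 0.1375·825 + 0.0875·1000) / 0.2625 = 595.8125 / 0.2625 ≈ 2269.762
  x_2 = (0.1650·975 + 0.4125·825 + 0.2625·1000) / 0.2625 = 763.6875 / 0.2625 ≈ 2909.286
  x_3 = (0.0300·975 + 0.0750·825 + 0.5250·1000) / 0.2625 = 616.125 / 0.2625 ≈ 2347.143

x_2 = 2909.286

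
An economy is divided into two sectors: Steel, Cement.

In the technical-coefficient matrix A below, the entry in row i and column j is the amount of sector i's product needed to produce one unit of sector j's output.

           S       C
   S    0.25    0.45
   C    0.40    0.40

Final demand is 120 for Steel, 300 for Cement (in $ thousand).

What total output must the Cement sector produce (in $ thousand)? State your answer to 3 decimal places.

I − A =
  [   0.75    -0.45]
  [  -0.40     0.60]
det(I−A) = (0.75)(0.60) − (-0.45)(-0.40) = 0.2700
adj(I−A) = [[0.60, 0.45], [0.40, 0.75]]
(I − A)⁻¹ = adj(I−A) / det(I−A) ≈
  [   2.2222     1.6667]
  [   1.4815     2.7778]
x = (I − A)⁻¹ d = adj(I−A)·d / det(I−A), with det(I−A) = 0.2700:
  x_S = (0.60·120 + 0.45·300) / 0.2700 = 207.00 / 0.2700 ≈ 766.667
  x_C = (0.40·120 + 0.75·300) / 0.2700 = 273.00 / 0.2700 ≈ 1011.111

x_C = 1011.111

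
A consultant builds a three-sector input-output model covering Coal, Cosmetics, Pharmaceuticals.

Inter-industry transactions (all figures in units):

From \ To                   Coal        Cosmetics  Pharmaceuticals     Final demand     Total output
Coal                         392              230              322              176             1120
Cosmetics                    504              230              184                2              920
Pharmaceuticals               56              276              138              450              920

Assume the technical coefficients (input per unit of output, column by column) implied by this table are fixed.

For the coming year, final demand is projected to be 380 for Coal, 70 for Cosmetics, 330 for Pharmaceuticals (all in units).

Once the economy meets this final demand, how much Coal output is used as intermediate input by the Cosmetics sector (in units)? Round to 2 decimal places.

Technical coefficients a_ij = z_ij / X_j:
  a_11 = 392/1120 = 0.35, a_21 = 504/1120 = 0.45, a_31 = 56/1120 = 0.05
  a_12 = 230/920 = 0.25, a_22 = 230/920 = 0.25, a_32 = 276/920 = 0.30
  a_13 = 322/920 = 0.35, a_23 = 184/920 = 0.20, a_33 = 138/920 = 0.15
I − A =
  [   0.65    -0.25    -0.35]
  [  -0.45     0.75    -0.20]
  [  -0.05    -0.30     0.85]
Cofactors of I−A, C_ij = (−1)^(i+j)·(minor ij) (rows/columns in the sector order above):
  C_11 = (0.75)(0.85) − (-0.20)(-0.30) = 0.5775
  C_12 = −[(-0.45)(0.85) − (-0.20)(-0.05)] = 0.3925
  C_13 = (-0.45)(-0.30) − (0.75)(-0.05) = 0.1725
  C_21 = −[(-0.25)(0.85) − (-0.35)(-0.30)] = 0.3175
  C_22 = (0.65)(0.85) − (-0.35)(-0.05) = 0.5350
  C_23 = −[(0.65)(-0.30) − (-0.25)(-0.05)] = 0.2075
  C_31 = (-0.25)(-0.20) − (-0.35)(0.75) = 0.3125
  C_32 = −[(0.65)(-0.20) − (-0.35)(-0.45)] = 0.2875
  C_33 = (0.65)(0.75) − (-0.25)(-0.45) = 0.3750
det(I−A) = Σ_j (I−A)_1j·C_1j = (0.65)(0.5775) + (-0.25)(0.3925) + (-0.35)(0.1725) = 0.216875
adj(I−A) = Cᵀ =
  [ 0.5775   0.3175   0.3125]
  [ 0.3925   0.5350   0.2875]
  [ 0.1725   0.2075   0.3750]
(I − A)⁻¹ = adj(I−A) / det(I−A) ≈
  [   2.6628     1.4640     1.4409]
  [   1.8098     2.4669     1.3256]
  [   0.7954     0.9568     1.7291]
First solve x = (I − A)⁻¹ d = adj(I−A)·d / det(I−A); in particular x_2 = (0.3925·380 + 0.5350·70 + 0.2875·330) / 0.216875 = 281.475 / 0.216875 ≈ 1297.8674.
Intermediate flow from 1 to 2: z_12 = a_12 · x_2 = 0.25 × 281.475 / 0.216875 = 70.36875 / 0.216875 ≈ 324.47.

z_12 = 324.47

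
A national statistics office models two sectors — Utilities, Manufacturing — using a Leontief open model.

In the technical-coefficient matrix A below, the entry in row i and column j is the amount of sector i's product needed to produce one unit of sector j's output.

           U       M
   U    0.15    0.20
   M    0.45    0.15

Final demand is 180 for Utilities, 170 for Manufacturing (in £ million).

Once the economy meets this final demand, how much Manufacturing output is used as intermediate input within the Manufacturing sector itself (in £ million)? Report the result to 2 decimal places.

z_MM = 53.48

I − A =
  [   0.85    -0.20]
  [  -0.45     0.85]
det(I−A) = (0.85)(0.85) − (-0.20)(-0.45) = 0.6325
adj(I−A) = [[0.85, 0.20], [0.45, 0.85]]
(I − A)⁻¹ = adj(I−A) / det(I−A) ≈
  [   1.3439     0.3162]
  [   0.7115     1.3439]
First solve x = (I − A)⁻¹ d = adj(I−A)·d / det(I−A); in particular x_M = (0.45·180 + 0.85·170) / 0.6325 = 225.50 / 0.6325 ≈ 356.5217.
Intermediate flow from M to M: z_MM = a_MM · x_M = 0.15 × 225.50 / 0.6325 = 33.825 / 0.6325 ≈ 53.48.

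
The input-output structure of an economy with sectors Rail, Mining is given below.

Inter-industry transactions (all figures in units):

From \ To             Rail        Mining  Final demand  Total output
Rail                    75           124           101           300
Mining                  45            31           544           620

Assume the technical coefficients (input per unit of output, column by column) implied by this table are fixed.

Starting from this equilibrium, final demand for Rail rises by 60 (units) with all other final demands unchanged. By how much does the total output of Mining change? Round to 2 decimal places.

Δx_M = 13.19

Technical coefficients a_ij = z_ij / X_j:
  a_RR = 75/300 = 0.25, a_MR = 45/300 = 0.15
  a_RM = 124/620 = 0.20, a_MM = 31/620 = 0.05
I − A =
  [   0.75    -0.20]
  [  -0.15     0.95]
det(I−A) = (0.75)(0.95) − (-0.20)(-0.15) = 0.6825
adj(I−A) = [[0.95, 0.20], [0.15, 0.75]]
(I − A)⁻¹ = adj(I−A) / det(I−A) ≈
  [   1.3919     0.2930]
  [   0.2198     1.0989]
Δx = (I − A)⁻¹ Δd with Δd having +60 in the Rail component and 0 elsewhere.
So Δx_M = L_MR · (+60), where L_MR = adj(I−A)_MR / det(I−A) = 0.15 / 0.6825.
Δx_M = 0.15 × (+60) / 0.6825 = 9.00 / 0.6825 ≈ 13.19.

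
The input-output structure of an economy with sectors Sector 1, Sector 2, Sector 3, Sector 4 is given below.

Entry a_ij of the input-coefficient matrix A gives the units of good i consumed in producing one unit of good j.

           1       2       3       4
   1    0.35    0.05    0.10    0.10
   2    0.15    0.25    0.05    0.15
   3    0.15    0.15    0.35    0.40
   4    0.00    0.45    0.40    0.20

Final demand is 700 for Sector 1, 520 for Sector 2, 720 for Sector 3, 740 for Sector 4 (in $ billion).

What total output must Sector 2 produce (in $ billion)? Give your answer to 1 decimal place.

x_2 = 2729.3

I − A =
  [   0.65    -0.05    -0.10    -0.10]
  [  -0.15     0.75    -0.05    -0.15]
  [  -0.15    -0.15     0.65    -0.40]
  [   0.00    -0.45    -0.40     0.80]
Compute the cofactors C_ij = (−1)^(i+j)·(3×3 minor ij) of I−A; the adjugate is their transpose:
adj(I−A) = Cᵀ =
  [ 0.202125   0.083250   0.090500   0.086125]
  [ 0.069000   0.216000   0.083000   0.090625]
  [ 0.124875   0.207750   0.333375   0.221250]
  [ 0.101250   0.225375   0.213375   0.293250]
det(I−A) = Σ_j (I−A)_1j·C_1j = (0.65)(0.202125) + (-0.05)(0.069000) + (-0.10)(0.124875) + (-0.10)(0.101250) = 0.10531875
(I − A)⁻¹ = adj(I−A) / det(I−A) ≈
  [   1.9192     0.7905     0.8593     0.8178]
  [   0.6552     2.0509     0.7881     0.8605]
  [   1.1857     1.9726     3.1654     2.1008]
  [   0.9614     2.1399     2.0260     2.7844]
x = (I − A)⁻¹ d = adj(I−A)·d / det(I−A), with det(I−A) = 0.10531875:
  x_1 = (0.202125·700 + 0.083250·520 + 0.090500·720 + 0.086125·740) / 0.10531875 = 313.67 / 0.10531875 ≈ 2978.3
  x_2 = (0.069000·700 + 0.216000·520 + 0.083000·720 + 0.090625·740) / 0.10531875 = 287.4425 / 0.10531875 ≈ 2729.3
  x_3 = (0.124875·700 + 0.207750·520 + 0.333375·720 + 0.221250·740) / 0.10531875 = 599.1975 / 0.10531875 ≈ 5689.4
  x_4 = (0.101250·700 + 0.225375·520 + 0.213375·720 + 0.293250·740) / 0.10531875 = 558.705 / 0.10531875 ≈ 5304.9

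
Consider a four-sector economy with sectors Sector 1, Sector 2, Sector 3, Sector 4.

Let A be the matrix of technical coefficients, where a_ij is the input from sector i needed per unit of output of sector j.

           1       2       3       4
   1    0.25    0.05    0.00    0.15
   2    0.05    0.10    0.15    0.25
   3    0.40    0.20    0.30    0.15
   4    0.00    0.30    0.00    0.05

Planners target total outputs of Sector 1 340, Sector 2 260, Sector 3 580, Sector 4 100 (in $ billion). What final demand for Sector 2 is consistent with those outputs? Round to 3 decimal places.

d_2 = 105.000

I − A =
  [   0.75    -0.05     0.00    -0.15]
  [  -0.05     0.90    -0.15    -0.25]
  [  -0.40    -0.20     0.70    -0.15]
  [   0.00    -0.30     0.00     0.95]
d = (I − A) x:
  d_1 = (+0.75)·340 + (-0.05)·260 + (+0.00)·580 + (-0.15)·100 = 227.000
  d_2 = (-0.05)·340 + (+0.90)·260 + (-0.15)·580 + (-0.25)·100 = 105.000
  d_3 = (-0.40)·340 + (-0.20)·260 + (+0.70)·580 + (-0.15)·100 = 203.000
  d_4 = (+0.00)·340 + (-0.30)·260 + (+0.00)·580 + (+0.95)·100 = 17.000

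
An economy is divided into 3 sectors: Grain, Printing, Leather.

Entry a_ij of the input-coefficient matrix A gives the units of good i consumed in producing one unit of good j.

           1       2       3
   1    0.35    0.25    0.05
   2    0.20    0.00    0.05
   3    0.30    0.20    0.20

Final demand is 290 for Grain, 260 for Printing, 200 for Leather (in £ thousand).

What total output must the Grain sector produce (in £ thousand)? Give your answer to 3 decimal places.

x_1 = 654.224

I − A =
  [   0.65    -0.25    -0.05]
  [  -0.20     1.00    -0.05]
  [  -0.30    -0.20     0.80]
Cofactors of I−A, C_ij = (−1)^(i+j)·(minor ij) (rows/columns in the sector order above):
  C_11 = (1.00)(0.80) − (-0.05)(-0.20) = 0.7900
  C_12 = −[(-0.20)(0.80) − (-0.05)(-0.30)] = 0.1750
  C_13 = (-0.20)(-0.20) − (1.00)(-0.30) = 0.3400
  C_21 = −[(-0.25)(0.80) − (-0.05)(-0.20)] = 0.2100
  C_22 = (0.65)(0.80) − (-0.05)(-0.30) = 0.5050
  C_23 = −[(0.65)(-0.20) − (-0.25)(-0.30)] = 0.2050
  C_31 = (-0.25)(-0.05) − (-0.05)(1.00) = 0.0625
  C_32 = −[(0.65)(-0.05) − (-0.05)(-0.20)] = 0.0425
  C_33 = (0.65)(1.00) − (-0.25)(-0.20) = 0.6000
det(I−A) = Σ_j (I−A)_1j·C_1j = (0.65)(0.7900) + (-0.25)(0.1750) + (-0.05)(0.3400) = 0.45275
adj(I−A) = Cᵀ =
  [ 0.7900   0.2100   0.0625]
  [ 0.1750   0.5050   0.0425]
  [ 0.3400   0.2050   0.6000]
(I − A)⁻¹ = adj(I−A) / det(I−A) ≈
  [   1.7449     0.4638     0.1380]
  [   0.3865     1.1154     0.0939]
  [   0.7510     0.4528     1.3252]
x = (I − A)⁻¹ d = adj(I−A)·d / det(I−A), with det(I−A) = 0.45275:
  x_1 = (0.7900·290 + 0.2100·260 + 0.0625·200) / 0.45275 = 296.20 / 0.45275 ≈ 654.224
  x_2 = (0.1750·290 + 0.5050·260 + 0.0425·200) / 0.45275 = 190.55 / 0.45275 ≈ 420.872
  x_3 = (0.3400·290 + 0.2050·260 + 0.6000·200) / 0.45275 = 271.90 / 0.45275 ≈ 600.552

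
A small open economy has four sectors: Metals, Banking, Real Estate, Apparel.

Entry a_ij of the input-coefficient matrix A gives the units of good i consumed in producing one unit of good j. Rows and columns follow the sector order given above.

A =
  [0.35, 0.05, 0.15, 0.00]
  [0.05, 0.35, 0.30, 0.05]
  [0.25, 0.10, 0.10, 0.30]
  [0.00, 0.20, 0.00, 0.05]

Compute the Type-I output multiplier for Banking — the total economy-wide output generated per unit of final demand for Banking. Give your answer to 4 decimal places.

m_B = 2.7350

I − A =
  [   0.65    -0.05    -0.15     0.00]
  [  -0.05     0.65    -0.30    -0.05]
  [  -0.25    -0.10     0.90    -0.30]
  [   0.00    -0.20     0.00     0.95]
Compute the cofactors C_ij = (−1)^(i+j)·(3×3 minor ij) of I−A; the adjugate is their transpose:
adj(I−A) = Cᵀ =
  [ 0.500250   0.066000   0.105375   0.036750]
  [ 0.114000   0.520125   0.192375   0.088125]
  [ 0.159625   0.112625   0.392500   0.129875]
  [ 0.024000   0.109500   0.040500   0.329625]
det(I−A) = Σ_j (I−A)_1j·C_1j = (0.65)(0.500250) + (-0.05)(0.114000) + (-0.15)(0.159625) + (0.00)(0.024000) = 0.29551875
(I − A)⁻¹ = adj(I−A) / det(I−A) ≈
  [   1.69279     0.22334     0.35658     0.12436]
  [   0.38576     1.76004     0.65097     0.29820]
  [   0.54015     0.38111     1.32817     0.43948]
  [   0.08121     0.37053     0.13705     1.11541]
The output multiplier for sector j is the column-j sum of the Leontief inverse (I − A)⁻¹ = adj(I−A) / det(I−A).
Column B of adj(I−A): (0.066000, 0.520125, 0.112625, 0.109500); det(I−A) = 0.29551875.
m_B = (0.066000 + 0.520125 + 0.112625 + 0.109500) / 0.29551875 = 0.80825 / 0.29551875 ≈ 2.7350.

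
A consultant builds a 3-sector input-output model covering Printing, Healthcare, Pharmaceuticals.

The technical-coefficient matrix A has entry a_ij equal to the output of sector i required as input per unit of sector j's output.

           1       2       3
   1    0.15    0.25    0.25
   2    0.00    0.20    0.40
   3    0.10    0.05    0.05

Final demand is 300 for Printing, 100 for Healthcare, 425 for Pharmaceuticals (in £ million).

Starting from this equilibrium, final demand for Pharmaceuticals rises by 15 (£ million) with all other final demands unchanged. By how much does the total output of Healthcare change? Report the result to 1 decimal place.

I − A =
  [   0.85    -0.25    -0.25]
  [   0.00     0.80    -0.40]
  [  -0.10    -0.05     0.95]
Cofactors of I−A, C_ij = (−1)^(i+j)·(minor ij) (rows/columns in the sector order above):
  C_11 = (0.80)(0.95) − (-0.40)(-0.05) = 0.7400
  C_12 = −[(0.00)(0.95) − (-0.40)(-0.10)] = 0.0400
  C_13 = (0.00)(-0.05) − (0.80)(-0.10) = 0.0800
  C_21 = −[(-0.25)(0.95) − (-0.25)(-0.05)] = 0.2500
  C_22 = (0.85)(0.95) − (-0.25)(-0.10) = 0.7825
  C_23 = −[(0.85)(-0.05) − (-0.25)(-0.10)] = 0.0675
  C_31 = (-0.25)(-0.40) − (-0.25)(0.80) = 0.3000
  C_32 = −[(0.85)(-0.40) − (-0.25)(0.00)] = 0.3400
  C_33 = (0.85)(0.80) − (-0.25)(0.00) = 0.6800
det(I−A) = Σ_j (I−A)_1j·C_1j = (0.85)(0.7400) + (-0.25)(0.0400) + (-0.25)(0.0800) = 0.5990
adj(I−A) = Cᵀ =
  [ 0.7400   0.2500   0.3000]
  [ 0.0400   0.7825   0.3400]
  [ 0.0800   0.0675   0.6800]
(I − A)⁻¹ = adj(I−A) / det(I−A) ≈
  [   1.2354     0.4174     0.5008]
  [   0.0668     1.3063     0.5676]
  [   0.1336     0.1127     1.1352]
Δx = (I − A)⁻¹ Δd with Δd having +15 in the Pharmaceuticals component and 0 elsewhere.
So Δx_2 = L_23 · (+15), where L_23 = adj(I−A)_23 / det(I−A) = 0.3400 / 0.5990.
Δx_2 = 0.3400 × (+15) / 0.5990 = 5.10 / 0.5990 ≈ 8.5.

Δx_2 = 8.5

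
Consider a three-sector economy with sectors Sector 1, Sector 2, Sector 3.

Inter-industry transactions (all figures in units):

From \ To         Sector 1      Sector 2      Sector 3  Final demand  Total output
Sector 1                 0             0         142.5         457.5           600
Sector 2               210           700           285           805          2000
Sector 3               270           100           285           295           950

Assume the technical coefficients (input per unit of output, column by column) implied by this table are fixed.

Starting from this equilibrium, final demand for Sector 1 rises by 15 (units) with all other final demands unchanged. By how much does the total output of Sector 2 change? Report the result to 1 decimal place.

Technical coefficients a_ij = z_ij / X_j:
  a_11 = 0/600 = 0.00, a_21 = 210/600 = 0.35, a_31 = 270/600 = 0.45
  a_12 = 0/2000 = 0.00, a_22 = 700/2000 = 0.35, a_32 = 100/2000 = 0.05
  a_13 = 142.5/950 = 0.15, a_23 = 285/950 = 0.30, a_33 = 285/950 = 0.30
I − A =
  [   1.00     0.00    -0.15]
  [  -0.35     0.65    -0.30]
  [  -0.45    -0.05     0.70]
Cofactors of I−A, C_ij = (−1)^(i+j)·(minor ij) (rows/columns in the sector order above):
  C_11 = (0.65)(0.70) − (-0.30)(-0.05) = 0.4400
  C_12 = −[(-0.35)(0.70) − (-0.30)(-0.45)] = 0.3800
  C_13 = (-0.35)(-0.05) − (0.65)(-0.45) = 0.3100
  C_21 = −[(0.00)(0.70) − (-0.15)(-0.05)] = 0.0075
  C_22 = (1.00)(0.70) − (-0.15)(-0.45) = 0.6325
  C_23 = −[(1.00)(-0.05) − (0.00)(-0.45)] = 0.0500
  C_31 = (0.00)(-0.30) − (-0.15)(0.65) = 0.0975
  C_32 = −[(1.00)(-0.30) − (-0.15)(-0.35)] = 0.3525
  C_33 = (1.00)(0.65) − (0.00)(-0.35) = 0.6500
det(I−A) = Σ_j (I−A)_1j·C_1j = (1.00)(0.4400) + (0.00)(0.3800) + (-0.15)(0.3100) = 0.3935
adj(I−A) = Cᵀ =
  [ 0.4400   0.0075   0.0975]
  [ 0.3800   0.6325   0.3525]
  [ 0.3100   0.0500   0.6500]
(I − A)⁻¹ = adj(I−A) / det(I−A) ≈
  [   1.1182     0.0191     0.2478]
  [   0.9657     1.6074     0.8958]
  [   0.7878     0.1271     1.6518]
Δx = (I − A)⁻¹ Δd with Δd having +15 in the Sector 1 component and 0 elsewhere.
So Δx_2 = L_21 · (+15), where L_21 = adj(I−A)_21 / det(I−A) = 0.3800 / 0.3935.
Δx_2 = 0.3800 × (+15) / 0.3935 = 5.70 / 0.3935 ≈ 14.5.

Δx_2 = 14.5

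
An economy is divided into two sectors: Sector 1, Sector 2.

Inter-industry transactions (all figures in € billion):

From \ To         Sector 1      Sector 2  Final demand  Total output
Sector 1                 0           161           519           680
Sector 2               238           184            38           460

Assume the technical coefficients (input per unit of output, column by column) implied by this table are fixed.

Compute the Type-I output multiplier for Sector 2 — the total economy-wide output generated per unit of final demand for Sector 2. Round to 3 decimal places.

m_2 = 2.827

Technical coefficients a_ij = z_ij / X_j:
  a_11 = 0/680 = 0.00, a_21 = 238/680 = 0.35
  a_12 = 161/460 = 0.35, a_22 = 184/460 = 0.40
I − A =
  [   1.00    -0.35]
  [  -0.35     0.60]
det(I−A) = (1.00)(0.60) − (-0.35)(-0.35) = 0.4775
adj(I−A) = [[0.60, 0.35], [0.35, 1.00]]
(I − A)⁻¹ = adj(I−A) / det(I−A) ≈
  [   1.2565     0.7330]
  [   0.7330     2.0942]
The output multiplier for sector j is the column-j sum of the Leontief inverse (I − A)⁻¹ = adj(I−A) / det(I−A).
Column 2 of adj(I−A): (0.35, 1.00); det(I−A) = 0.4775.
m_2 = (0.35 + 1.00) / 0.4775 = 1.35 / 0.4775 ≈ 2.827.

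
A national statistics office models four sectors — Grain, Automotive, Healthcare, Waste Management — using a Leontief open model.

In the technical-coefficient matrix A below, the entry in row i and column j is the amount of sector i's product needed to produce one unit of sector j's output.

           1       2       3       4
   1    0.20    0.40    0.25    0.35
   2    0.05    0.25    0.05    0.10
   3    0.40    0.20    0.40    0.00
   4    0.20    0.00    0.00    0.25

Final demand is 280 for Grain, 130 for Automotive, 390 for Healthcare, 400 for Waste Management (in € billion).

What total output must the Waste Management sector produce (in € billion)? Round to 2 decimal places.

I − A =
  [   0.80    -0.40    -0.25    -0.35]
  [  -0.05     0.75    -0.05    -0.10]
  [  -0.40    -0.20     0.60     0.00]
  [  -0.20     0.00     0.00     0.75]
Compute the cofactors C_ij = (−1)^(i+j)·(3×3 minor ij) of I−A; the adjugate is their transpose:
adj(I−A) = Cᵀ =
  [ 0.330000   0.217500   0.155625   0.183000]
  [ 0.049500   0.243000   0.040875   0.055500]
  [ 0.236500   0.226000   0.374500   0.140500]
  [ 0.088000   0.058000   0.041500   0.254500]
det(I−A) = Σ_j (I−A)_1j·C_1j = (0.80)(0.330000) + (-0.40)(0.049500) + (-0.25)(0.236500) + (-0.35)(0.088000) = 0.154275
(I − A)⁻¹ = adj(I−A) / det(I−A) ≈
  [   2.1390     1.4098     1.0088     1.1862]
  [   0.3209     1.5751     0.2649     0.3597]
  [   1.5330     1.4649     2.4275     0.9107]
  [   0.5704     0.3760     0.2690     1.6497]
x = (I − A)⁻¹ d = adj(I−A)·d / det(I−A), with det(I−A) = 0.154275:
  x_1 = (0.330000·280 + 0.217500·130 + 0.155625·390 + 0.183000·400) / 0.154275 = 254.56875 / 0.154275 ≈ 1650.10
  x_2 = (0.049500·280 + 0.243000·130 + 0.040875·390 + 0.055500·400) / 0.154275 = 83.59125 / 0.154275 ≈ 541.83
  x_3 = (0.236500·280 + 0.226000·130 + 0.374500·390 + 0.140500·400) / 0.154275 = 297.855 / 0.154275 ≈ 1930.68
  x_4 = (0.088000·280 + 0.058000·130 + 0.041500·390 + 0.254500·400) / 0.154275 = 150.165 / 0.154275 ≈ 973.36

x_4 = 973.36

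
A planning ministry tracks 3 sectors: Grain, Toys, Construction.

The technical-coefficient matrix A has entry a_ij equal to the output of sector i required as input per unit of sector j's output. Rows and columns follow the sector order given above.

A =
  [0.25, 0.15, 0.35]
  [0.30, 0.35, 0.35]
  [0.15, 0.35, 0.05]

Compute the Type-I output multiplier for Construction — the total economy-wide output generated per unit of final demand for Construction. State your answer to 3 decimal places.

I − A =
  [   0.75    -0.15    -0.35]
  [  -0.30     0.65    -0.35]
  [  -0.15    -0.35     0.95]
Cofactors of I−A, C_ij = (−1)^(i+j)·(minor ij) (rows/columns in the sector order above):
  C_11 = (0.65)(0.95) − (-0.35)(-0.35) = 0.4950
  C_12 = −[(-0.30)(0.95) − (-0.35)(-0.15)] = 0.3375
  C_13 = (-0.30)(-0.35) − (0.65)(-0.15) = 0.2025
  C_21 = −[(-0.15)(0.95) − (-0.35)(-0.35)] = 0.2650
  C_22 = (0.75)(0.95) − (-0.35)(-0.15) = 0.6600
  C_23 = −[(0.75)(-0.35) − (-0.15)(-0.15)] = 0.2850
  C_31 = (-0.15)(-0.35) − (-0.35)(0.65) = 0.2800
  C_32 = −[(0.75)(-0.35) − (-0.35)(-0.30)] = 0.3675
  C_33 = (0.75)(0.65) − (-0.15)(-0.30) = 0.4425
det(I−A) = Σ_j (I−A)_1j·C_1j = (0.75)(0.4950) + (-0.15)(0.3375) + (-0.35)(0.2025) = 0.24975
adj(I−A) = Cᵀ =
  [ 0.4950   0.2650   0.2800]
  [ 0.3375   0.6600   0.3675]
  [ 0.2025   0.2850   0.4425]
(I − A)⁻¹ = adj(I−A) / det(I−A) ≈
  [   1.9820     1.0611     1.1211]
  [   1.3514     2.6426     1.4715]
  [   0.8108     1.1411     1.7718]
The output multiplier for sector j is the column-j sum of the Leontief inverse (I − A)⁻¹ = adj(I−A) / det(I−A).
Column 3 of adj(I−A): (0.2800, 0.3675, 0.4425); det(I−A) = 0.24975.
m_3 = (0.2800 + 0.3675 + 0.4425) / 0.24975 = 1.09 / 0.24975 ≈ 4.364.

m_3 = 4.364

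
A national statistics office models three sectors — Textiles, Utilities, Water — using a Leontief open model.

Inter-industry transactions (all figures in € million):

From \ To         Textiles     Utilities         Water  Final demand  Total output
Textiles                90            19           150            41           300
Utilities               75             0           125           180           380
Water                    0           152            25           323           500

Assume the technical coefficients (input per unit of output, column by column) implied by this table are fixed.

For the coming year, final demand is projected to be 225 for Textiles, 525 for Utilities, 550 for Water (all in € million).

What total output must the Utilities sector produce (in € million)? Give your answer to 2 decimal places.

Technical coefficients a_ij = z_ij / X_j:
  a_11 = 90/300 = 0.30, a_21 = 75/300 = 0.25, a_31 = 0/300 = 0.00
  a_12 = 19/380 = 0.05, a_22 = 0/380 = 0.00, a_32 = 152/380 = 0.40
  a_13 = 150/500 = 0.30, a_23 = 125/500 = 0.25, a_33 = 25/500 = 0.05
I − A =
  [   0.70    -0.05    -0.30]
  [  -0.25     1.00    -0.25]
  [   0.00    -0.40     0.95]
Cofactors of I−A, C_ij = (−1)^(i+j)·(minor ij) (rows/columns in the sector order above):
  C_11 = (1.00)(0.95) − (-0.25)(-0.40) = 0.8500
  C_12 = −[(-0.25)(0.95) − (-0.25)(0.00)] = 0.2375
  C_13 = (-0.25)(-0.40) − (1.00)(0.00) = 0.1000
  C_21 = −[(-0.05)(0.95) − (-0.30)(-0.40)] = 0.1675
  C_22 = (0.70)(0.95) − (-0.30)(0.00) = 0.6650
  C_23 = −[(0.70)(-0.40) − (-0.05)(0.00)] = 0.2800
  C_31 = (-0.05)(-0.25) − (-0.30)(1.00) = 0.3125
  C_32 = −[(0.70)(-0.25) − (-0.30)(-0.25)] = 0.2500
  C_33 = (0.70)(1.00) − (-0.05)(-0.25) = 0.6875
det(I−A) = Σ_j (I−A)_1j·C_1j = (0.70)(0.8500) + (-0.05)(0.2375) + (-0.30)(0.1000) = 0.553125
adj(I−A) = Cᵀ =
  [ 0.8500   0.1675   0.3125]
  [ 0.2375   0.6650   0.2500]
  [ 0.1000   0.2800   0.6875]
(I − A)⁻¹ = adj(I−A) / det(I−A) ≈
  [   1.5367     0.3028     0.5650]
  [   0.4294     1.2023     0.4520]
  [   0.1808     0.5062     1.2429]
x = (I − A)⁻¹ d = adj(I−A)·d / det(I−A), with det(I−A) = 0.553125:
  x_1 = (0.8500·225 + 0.1675·525 + 0.3125·550) / 0.553125 = 451.0625 / 0.553125 ≈ 815.48
  x_2 = (0.2375·225 + 0.6650·525 + 0.2500·550) / 0.553125 = 540.0625 / 0.553125 ≈ 976.38
  x_3 = (0.1000·225 + 0.2800·525 + 0.6875·550) / 0.553125 = 547.625 / 0.553125 ≈ 990.06

x_2 = 976.38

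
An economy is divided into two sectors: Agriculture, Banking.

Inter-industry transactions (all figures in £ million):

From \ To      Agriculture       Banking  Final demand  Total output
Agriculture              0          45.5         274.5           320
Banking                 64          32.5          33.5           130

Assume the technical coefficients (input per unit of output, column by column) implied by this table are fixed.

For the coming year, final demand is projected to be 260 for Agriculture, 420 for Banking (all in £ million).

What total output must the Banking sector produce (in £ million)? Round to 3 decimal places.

x_2 = 694.118

Technical coefficients a_ij = z_ij / X_j:
  a_11 = 0/320 = 0.00, a_21 = 64/320 = 0.20
  a_12 = 45.5/130 = 0.35, a_22 = 32.5/130 = 0.25
I − A =
  [   1.00    -0.35]
  [  -0.20     0.75]
det(I−A) = (1.00)(0.75) − (-0.35)(-0.20) = 0.6800
adj(I−A) = [[0.75, 0.35], [0.20, 1.00]]
(I − A)⁻¹ = adj(I−A) / det(I−A) ≈
  [   1.1029     0.5147]
  [   0.2941     1.4706]
x = (I − A)⁻¹ d = adj(I−A)·d / det(I−A), with det(I−A) = 0.6800:
  x_1 = (0.75·260 + 0.35·420) / 0.6800 = 342.00 / 0.6800 ≈ 502.941
  x_2 = (0.20·260 + 1.00·420) / 0.6800 = 472.00 / 0.6800 ≈ 694.118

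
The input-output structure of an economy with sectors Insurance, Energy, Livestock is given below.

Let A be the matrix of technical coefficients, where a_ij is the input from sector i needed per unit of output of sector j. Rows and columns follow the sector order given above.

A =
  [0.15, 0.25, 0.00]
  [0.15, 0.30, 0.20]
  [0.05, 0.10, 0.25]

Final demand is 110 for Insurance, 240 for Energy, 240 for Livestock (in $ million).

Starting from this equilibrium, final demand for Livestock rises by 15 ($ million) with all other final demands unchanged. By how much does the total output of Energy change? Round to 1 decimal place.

Δx_2 = 6.4

I − A =
  [   0.85    -0.25     0.00]
  [  -0.15     0.70    -0.20]
  [  -0.05    -0.10     0.75]
Cofactors of I−A, C_ij = (−1)^(i+j)·(minor ij) (rows/columns in the sector order above):
  C_11 = (0.70)(0.75) − (-0.20)(-0.10) = 0.5050
  C_12 = −[(-0.15)(0.75) − (-0.20)(-0.05)] = 0.1225
  C_13 = (-0.15)(-0.10) − (0.70)(-0.05) = 0.0500
  C_21 = −[(-0.25)(0.75) − (0.00)(-0.10)] = 0.1875
  C_22 = (0.85)(0.75) − (0.00)(-0.05) = 0.6375
  C_23 = −[(0.85)(-0.10) − (-0.25)(-0.05)] = 0.0975
  C_31 = (-0.25)(-0.20) − (0.00)(0.70) = 0.0500
  C_32 = −[(0.85)(-0.20) − (0.00)(-0.15)] = 0.1700
  C_33 = (0.85)(0.70) − (-0.25)(-0.15) = 0.5575
det(I−A) = Σ_j (I−A)_1j·C_1j = (0.85)(0.5050) + (-0.25)(0.1225) + (0.00)(0.0500) = 0.398625
adj(I−A) = Cᵀ =
  [ 0.5050   0.1875   0.0500]
  [ 0.1225   0.6375   0.1700]
  [ 0.0500   0.0975   0.5575]
(I − A)⁻¹ = adj(I−A) / det(I−A) ≈
  [   1.2669     0.4704     0.1254]
  [   0.3073     1.5992     0.4265]
  [   0.1254     0.2446     1.3986]
Δx = (I − A)⁻¹ Δd with Δd having +15 in the Livestock component and 0 elsewhere.
So Δx_2 = L_23 · (+15), where L_23 = adj(I−A)_23 / det(I−A) = 0.1700 / 0.398625.
Δx_2 = 0.1700 × (+15) / 0.398625 = 2.55 / 0.398625 ≈ 6.4.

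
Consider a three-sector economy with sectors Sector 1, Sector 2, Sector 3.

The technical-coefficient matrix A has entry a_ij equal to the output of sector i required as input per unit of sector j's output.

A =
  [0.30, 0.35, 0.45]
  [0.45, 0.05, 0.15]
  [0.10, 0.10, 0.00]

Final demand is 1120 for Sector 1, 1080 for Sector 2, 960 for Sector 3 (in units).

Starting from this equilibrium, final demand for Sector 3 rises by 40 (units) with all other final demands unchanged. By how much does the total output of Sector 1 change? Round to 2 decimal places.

I − A =
  [   0.70    -0.35    -0.45]
  [  -0.45     0.95    -0.15]
  [  -0.10    -0.10     1.00]
Cofactors of I−A, C_ij = (−1)^(i+j)·(minor ij) (rows/columns in the sector order above):
  C_11 = (0.95)(1.00) − (-0.15)(-0.10) = 0.9350
  C_12 = −[(-0.45)(1.00) − (-0.15)(-0.10)] = 0.4650
  C_13 = (-0.45)(-0.10) − (0.95)(-0.10) = 0.1400
  C_21 = −[(-0.35)(1.00) − (-0.45)(-0.10)] = 0.3950
  C_22 = (0.70)(1.00) − (-0.45)(-0.10) = 0.6550
  C_23 = −[(0.70)(-0.10) − (-0.35)(-0.10)] = 0.1050
  C_31 = (-0.35)(-0.15) − (-0.45)(0.95) = 0.4800
  C_32 = −[(0.70)(-0.15) − (-0.45)(-0.45)] = 0.3075
  C_33 = (0.70)(0.95) − (-0.35)(-0.45) = 0.5075
det(I−A) = Σ_j (I−A)_1j·C_1j = (0.70)(0.9350) + (-0.35)(0.4650) + (-0.45)(0.1400) = 0.42875
adj(I−A) = Cᵀ =
  [ 0.9350   0.3950   0.4800]
  [ 0.4650   0.6550   0.3075]
  [ 0.1400   0.1050   0.5075]
(I − A)⁻¹ = adj(I−A) / det(I−A) ≈
  [   2.1808     0.9213     1.1195]
  [   1.0845     1.5277     0.7172]
  [   0.3265     0.2449     1.1837]
Δx = (I − A)⁻¹ Δd with Δd having +40 in the Sector 3 component and 0 elsewhere.
So Δx_1 = L_13 · (+40), where L_13 = adj(I−A)_13 / det(I−A) = 0.4800 / 0.42875.
Δx_1 = 0.4800 × (+40) / 0.42875 = 19.20 / 0.42875 ≈ 44.78.

Δx_1 = 44.78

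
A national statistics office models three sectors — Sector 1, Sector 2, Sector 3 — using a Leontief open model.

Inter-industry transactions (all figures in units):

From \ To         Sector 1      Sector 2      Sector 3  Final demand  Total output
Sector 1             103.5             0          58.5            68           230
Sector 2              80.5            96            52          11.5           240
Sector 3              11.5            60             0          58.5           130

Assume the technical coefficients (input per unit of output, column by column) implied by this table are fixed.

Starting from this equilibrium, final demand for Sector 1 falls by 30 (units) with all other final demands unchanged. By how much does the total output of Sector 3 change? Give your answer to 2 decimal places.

Δx_3 = -15.87

Technical coefficients a_ij = z_ij / X_j:
  a_11 = 103.5/230 = 0.45, a_21 = 80.5/230 = 0.35, a_31 = 11.5/230 = 0.05
  a_12 = 0/240 = 0.00, a_22 = 96/240 = 0.40, a_32 = 60/240 = 0.25
  a_13 = 58.5/130 = 0.45, a_23 = 52/130 = 0.40, a_33 = 0/130 = 0.00
I − A =
  [   0.55     0.00    -0.45]
  [  -0.35     0.60    -0.40]
  [  -0.05    -0.25     1.00]
Cofactors of I−A, C_ij = (−1)^(i+j)·(minor ij) (rows/columns in the sector order above):
  C_11 = (0.60)(1.00) − (-0.40)(-0.25) = 0.5000
  C_12 = −[(-0.35)(1.00) − (-0.40)(-0.05)] = 0.3700
  C_13 = (-0.35)(-0.25) − (0.60)(-0.05) = 0.1175
  C_21 = −[(0.00)(1.00) − (-0.45)(-0.25)] = 0.1125
  C_22 = (0.55)(1.00) − (-0.45)(-0.05) = 0.5275
  C_23 = −[(0.55)(-0.25) − (0.00)(-0.05)] = 0.1375
  C_31 = (0.00)(-0.40) − (-0.45)(0.60) = 0.2700
  C_32 = −[(0.55)(-0.40) − (-0.45)(-0.35)] = 0.3775
  C_33 = (0.55)(0.60) − (0.00)(-0.35) = 0.3300
det(I−A) = Σ_j (I−A)_1j·C_1j = (0.55)(0.5000) + (0.00)(0.3700) + (-0.45)(0.1175) = 0.222125
adj(I−A) = Cᵀ =
  [ 0.5000   0.1125   0.2700]
  [ 0.3700   0.5275   0.3775]
  [ 0.1175   0.1375   0.3300]
(I − A)⁻¹ = adj(I−A) / det(I−A) ≈
  [   2.2510     0.5065     1.2155]
  [   1.6657     2.3748     1.6995]
  [   0.5290     0.6190     1.4856]
Δx = (I − A)⁻¹ Δd with Δd having -30 in the Sector 1 component and 0 elsewhere.
So Δx_3 = L_31 · (-30), where L_31 = adj(I−A)_31 / det(I−A) = 0.1175 / 0.222125.
Δx_3 = 0.1175 × (-30) / 0.222125 = -3.525 / 0.222125 ≈ -15.87.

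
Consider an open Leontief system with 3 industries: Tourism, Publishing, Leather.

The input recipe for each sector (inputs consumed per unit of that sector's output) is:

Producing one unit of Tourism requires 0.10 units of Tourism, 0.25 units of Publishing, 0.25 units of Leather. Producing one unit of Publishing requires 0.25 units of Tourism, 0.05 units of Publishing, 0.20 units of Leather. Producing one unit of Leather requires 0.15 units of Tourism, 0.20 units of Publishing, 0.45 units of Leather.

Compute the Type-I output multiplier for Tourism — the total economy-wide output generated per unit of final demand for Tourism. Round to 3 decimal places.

I − A =
  [   0.90    -0.25    -0.15]
  [  -0.25     0.95    -0.20]
  [  -0.25    -0.20     0.55]
Cofactors of I−A, C_ij = (−1)^(i+j)·(minor ij) (rows/columns in the sector order above):
  C_11 = (0.95)(0.55) − (-0.20)(-0.20) = 0.4825
  C_12 = −[(-0.25)(0.55) − (-0.20)(-0.25)] = 0.1875
  C_13 = (-0.25)(-0.20) − (0.95)(-0.25) = 0.2875
  C_21 = −[(-0.25)(0.55) − (-0.15)(-0.20)] = 0.1675
  C_22 = (0.90)(0.55) − (-0.15)(-0.25) = 0.4575
  C_23 = −[(0.90)(-0.20) − (-0.25)(-0.25)] = 0.2425
  C_31 = (-0.25)(-0.20) − (-0.15)(0.95) = 0.1925
  C_32 = −[(0.90)(-0.20) − (-0.15)(-0.25)] = 0.2175
  C_33 = (0.90)(0.95) − (-0.25)(-0.25) = 0.7925
det(I−A) = Σ_j (I−A)_1j·C_1j = (0.90)(0.4825) + (-0.25)(0.1875) + (-0.15)(0.2875) = 0.34425
adj(I−A) = Cᵀ =
  [ 0.4825   0.1675   0.1925]
  [ 0.1875   0.4575   0.2175]
  [ 0.2875   0.2425   0.7925]
(I − A)⁻¹ = adj(I−A) / det(I−A) ≈
  [   1.4016     0.4866     0.5592]
  [   0.5447     1.3290     0.6318]
  [   0.8351     0.7044     2.3021]
The output multiplier for sector j is the column-j sum of the Leontief inverse (I − A)⁻¹ = adj(I−A) / det(I−A).
Column T of adj(I−A): (0.4825, 0.1875, 0.2875); det(I−A) = 0.34425.
m_T = (0.4825 + 0.1875 + 0.2875) / 0.34425 = 0.9575 / 0.34425 ≈ 2.781.

m_T = 2.781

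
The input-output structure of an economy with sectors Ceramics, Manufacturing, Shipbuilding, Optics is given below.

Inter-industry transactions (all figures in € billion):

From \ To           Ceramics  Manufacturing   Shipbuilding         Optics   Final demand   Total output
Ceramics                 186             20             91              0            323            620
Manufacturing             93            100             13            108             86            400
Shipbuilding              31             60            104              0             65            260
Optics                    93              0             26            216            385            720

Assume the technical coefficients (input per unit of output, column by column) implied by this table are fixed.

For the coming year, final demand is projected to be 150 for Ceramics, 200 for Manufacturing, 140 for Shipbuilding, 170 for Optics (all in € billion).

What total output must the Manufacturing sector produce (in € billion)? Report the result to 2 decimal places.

x_M = 458.56

Technical coefficients a_ij = z_ij / X_j:
  a_CC = 186/620 = 0.30, a_MC = 93/620 = 0.15, a_SC = 31/620 = 0.05, a_OC = 93/620 = 0.15
  a_CM = 20/400 = 0.05, a_MM = 100/400 = 0.25, a_SM = 60/400 = 0.15, a_OM = 0/400 = 0.00
  a_CS = 91/260 = 0.35, a_MS = 13/260 = 0.05, a_SS = 104/260 = 0.40, a_OS = 26/260 = 0.10
  a_CO = 0/720 = 0.00, a_MO = 108/720 = 0.15, a_SO = 0/720 = 0.00, a_OO = 216/720 = 0.30
I − A =
  [   0.70    -0.05    -0.35     0.00]
  [  -0.15     0.75    -0.05    -0.15]
  [  -0.05    -0.15     0.60     0.00]
  [  -0.15     0.00    -0.10     0.70]
Compute the cofactors C_ij = (−1)^(i+j)·(3×3 minor ij) of I−A; the adjugate is their transpose:
adj(I−A) = Cᵀ =
  [ 0.307500   0.057750   0.186250   0.012375]
  [ 0.079000   0.281750   0.079625   0.060375]
  [ 0.045375   0.075250   0.361125   0.016125]
  [ 0.072375   0.023125   0.091500   0.284125]
det(I−A) = Σ_j (I−A)_1j·C_1j = (0.70)(0.307500) + (-0.05)(0.079000) + (-0.35)(0.045375) + (0.00)(0.072375) = 0.19541875
(I − A)⁻¹ = adj(I−A) / det(I−A) ≈
  [   1.5735     0.2955     0.9531     0.0633]
  [   0.4043     1.4418     0.4075     0.3090]
  [   0.2322     0.3851     1.8480     0.0825]
  [   0.3704     0.1183     0.4682     1.4539]
x = (I − A)⁻¹ d = adj(I−A)·d / det(I−A), with det(I−A) = 0.19541875:
  x_C = (0.307500·150 + 0.057750·200 + 0.186250·140 + 0.012375·170) / 0.19541875 = 85.85375 / 0.19541875 ≈ 439.33
  x_M = (0.079000·150 + 0.281750·200 + 0.079625·140 + 0.060375·170) / 0.19541875 = 89.61125 / 0.19541875 ≈ 458.56
  x_S = (0.045375·150 + 0.075250·200 + 0.361125·140 + 0.016125·170) / 0.19541875 = 75.155 / 0.19541875 ≈ 384.58
  x_O = (0.072375·150 + 0.023125·200 + 0.091500·140 + 0.284125·170) / 0.19541875 = 76.5925 / 0.19541875 ≈ 391.94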